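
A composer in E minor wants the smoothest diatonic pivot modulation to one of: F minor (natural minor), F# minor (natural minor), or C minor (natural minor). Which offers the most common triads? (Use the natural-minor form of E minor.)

Triads of E minor (natural minor): Em (i), F#dim (ii°), G (III), Am (iv), Bm (v), C (VI), D (VII).
F minor (natural minor) shares 0: none.
F# minor (natural minor) shares 2: Bm, D.
C minor (natural minor) shares 0: none.
The most common triads (2) are shared with F# minor.

F# minor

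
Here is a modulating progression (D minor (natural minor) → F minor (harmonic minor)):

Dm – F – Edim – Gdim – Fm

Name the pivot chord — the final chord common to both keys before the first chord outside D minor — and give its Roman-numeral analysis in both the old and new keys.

Chords diatonic to D minor: Dm, Edim, F, Gm, Am, Bb, C.
Reading the progression, the first chord not in that set is Gdim, so the modulation leaves D minor there.
The chord immediately before Gdim is Edim, which is diatonic to both keys: ii° in D minor and vii° in F minor.

Edim — ii° in D minor, vii° in F minor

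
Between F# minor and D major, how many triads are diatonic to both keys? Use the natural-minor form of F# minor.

4

Diatonic triads of F# minor (natural minor): F#m (i), G#dim (ii°), A (III), Bm (iv), C#m (v), D (VI), E (VII).
Diatonic triads of D major: D (I), Em (ii), F#m (iii), G (IV), A (V), Bm (vi), C#dim (vii°).
Matching root and quality in both lists: F#m, A, Bm, D.
That gives 4 common triads.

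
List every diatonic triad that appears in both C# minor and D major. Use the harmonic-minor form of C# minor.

Triads in C# minor (harmonic minor): C#m (i), D#dim (ii°), Eaug (III+), F#m (iv), G# (V), A (VI), B#dim (vii°).
Triads in D major: D (I), Em (ii), F#m (iii), G (IV), A (V), Bm (vi), C#dim (vii°).
Shared triads with their functions: F#m (iv in C# minor, iii in D major); A (VI in C# minor, V in D major).

F#m, A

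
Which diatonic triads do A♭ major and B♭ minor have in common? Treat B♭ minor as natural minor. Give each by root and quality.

A♭, B♭m, D♭, Fm

Triads in A♭ major: A♭ major (I), B♭ minor (ii), C minor (iii), D♭ major (IV), E♭ major (V), F minor (vi), G diminished (vii°).
Triads in B♭ minor (natural minor): B♭ minor (i), C diminished (ii°), D♭ major (III), E♭ minor (iv), F minor (v), G♭ major (VI), A♭ major (VII).
Shared triads with their functions: A♭ major (I in A♭ major, VII in B♭ minor); B♭ minor (ii in A♭ major, i in B♭ minor); D♭ major (IV in A♭ major, III in B♭ minor); F minor (vi in A♭ major, v in B♭ minor).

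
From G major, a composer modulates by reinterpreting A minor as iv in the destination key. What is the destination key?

The numeral iv denotes a minor triad on scale degree 4. With A on degree 4, the tonic of the new key is E.
Degree 4 carries a minor triad in minor keys, so the destination is E minor.
Check: the diatonic triads of E minor (natural minor) are Em (i), F#dim (ii°), G (III), Am (iv), Bm (v), C (VI), D (VII) — A minor is indeed iv.

E minor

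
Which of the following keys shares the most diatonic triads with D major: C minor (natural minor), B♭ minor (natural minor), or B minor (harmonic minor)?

Triads of D major: D major (I), E minor (ii), F♯ minor (iii), G major (IV), A major (V), B minor (vi), C♯ diminished (vii°).
C minor (natural minor) shares 0: none.
B♭ minor (natural minor) shares 0: none.
B minor (harmonic minor) shares 4: Em, G, Bm, C♯dim.
The most common triads (4) are shared with B minor.

B minor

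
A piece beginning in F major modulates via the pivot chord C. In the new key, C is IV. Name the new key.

G major

The numeral IV denotes a major triad on scale degree 4. With C on degree 4, the tonic of the new key is G.
Degree 4 carries a major triad in major keys, so the destination is G major.
Check: the diatonic triads of G major are G (I), Am (ii), Bm (iii), C (IV), D (V), Em (vi), F#dim (vii°) — C is indeed IV.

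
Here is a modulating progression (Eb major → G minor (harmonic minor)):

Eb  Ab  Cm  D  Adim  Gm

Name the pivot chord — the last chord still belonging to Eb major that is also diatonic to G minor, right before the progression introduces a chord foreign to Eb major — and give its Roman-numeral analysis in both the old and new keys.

Chords diatonic to Eb major: Eb, Fm, Gm, Ab, Bb, Cm, Ddim.
Reading the progression, the first chord not in that set is D, so the modulation leaves Eb major there.
The chord immediately before D is Cm, which is diatonic to both keys: vi in Eb major and iv in G minor.

Cm — vi in Eb major, iv in G minor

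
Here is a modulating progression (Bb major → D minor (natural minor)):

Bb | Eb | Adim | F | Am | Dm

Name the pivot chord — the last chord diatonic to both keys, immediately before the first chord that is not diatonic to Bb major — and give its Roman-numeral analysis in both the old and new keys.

F — V in Bb major, III in D minor

Chords diatonic to Bb major: Bb, Cm, Dm, Eb, F, Gm, Adim.
Reading the progression, the first chord not in that set is Am, so the modulation leaves Bb major there.
The chord immediately before Am is F, which is diatonic to both keys: V in Bb major and III in D minor.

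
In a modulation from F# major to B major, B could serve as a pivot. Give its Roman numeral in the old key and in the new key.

The scale of F# major is F# G# A# B C# D# E#; B is degree 4, and the triad built there (B-D#-F#) is major, so it is IV.
The scale of B major is B C# D# E F# G# A#; B is degree 1, and the triad built there (B-D#-F#) is major, so it is I.

IV in F# major; I in B major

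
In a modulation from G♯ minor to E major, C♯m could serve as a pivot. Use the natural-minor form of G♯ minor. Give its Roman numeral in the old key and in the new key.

iv in G♯ minor; vi in E major

The scale of G♯ minor (natural minor) is G♯ A♯ B C♯ D♯ E F♯; C♯ is degree 4, and the triad built there (C♯-E-G♯) is minor, so it is iv.
The scale of E major is E F♯ G♯ A B C♯ D♯; C♯ is degree 6, and the triad built there (C♯-E-G♯) is minor, so it is vi.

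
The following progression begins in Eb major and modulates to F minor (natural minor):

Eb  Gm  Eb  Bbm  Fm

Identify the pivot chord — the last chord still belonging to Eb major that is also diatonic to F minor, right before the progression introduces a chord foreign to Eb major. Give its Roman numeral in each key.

Eb — I in Eb major, VII in F minor

Chords diatonic to Eb major: Eb, Fm, Gm, Ab, Bb, Cm, Ddim.
Reading the progression, the first chord not in that set is Bbm, so the modulation leaves Eb major there.
The chord immediately before Bbm is Eb, which is diatonic to both keys: I in Eb major and VII in F minor.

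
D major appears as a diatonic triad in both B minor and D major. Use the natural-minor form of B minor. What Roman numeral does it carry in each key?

III in B minor; I in D major

The scale of B minor (natural minor) is B C# D E F# G A; D is degree 3, and the triad built there (D-F#-A) is major, so it is III.
The scale of D major is D E F# G A B C#; D is degree 1, and the triad built there (D-F#-A) is major, so it is I.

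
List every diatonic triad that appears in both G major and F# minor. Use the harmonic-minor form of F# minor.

Bm, D

Triads in G major: G major (I), A minor (ii), B minor (iii), C major (IV), D major (V), E minor (vi), F# diminished (vii°).
Triads in F# minor (harmonic minor): F# minor (i), G# diminished (ii°), A augmented (III+), B minor (iv), C# major (V), D major (VI), E# diminished (vii°).
Shared triads with their functions: B minor (iii in G major, iv in F# minor); D major (V in G major, VI in F# minor).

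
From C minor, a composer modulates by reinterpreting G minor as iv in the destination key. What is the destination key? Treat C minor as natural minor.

D minor

The numeral iv denotes a minor triad on scale degree 4. With G on degree 4, the tonic of the new key is D.
Degree 4 carries a minor triad in minor keys, so the destination is D minor.
Check: the diatonic triads of D minor (natural minor) are Dm (i), Edim (ii°), F (III), Gm (iv), Am (v), Bb (VI), C (VII) — G minor is indeed iv.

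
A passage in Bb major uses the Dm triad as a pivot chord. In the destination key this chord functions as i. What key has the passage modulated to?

The numeral i denotes a minor triad on scale degree 1. With D on degree 1, the tonic of the new key is D.
Degree 1 carries a minor triad in minor keys, so the destination is D minor.
Check: the diatonic triads of D minor (natural minor) are Dm (i), Edim (ii°), F (III), Gm (iv), Am (v), Bb (VI), C (VII) — Dm is indeed i.

D minor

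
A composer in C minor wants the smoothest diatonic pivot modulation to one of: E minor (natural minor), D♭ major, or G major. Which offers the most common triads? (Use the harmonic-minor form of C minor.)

Triads of C minor (harmonic minor): C minor (i), D diminished (ii°), E♭ augmented (III+), F minor (iv), G major (V), A♭ major (VI), B diminished (vii°).
E minor (natural minor) shares 1: G.
D♭ major shares 2: Fm, A♭.
G major shares 1: G.
The most common triads (2) are shared with D♭ major.

D♭ major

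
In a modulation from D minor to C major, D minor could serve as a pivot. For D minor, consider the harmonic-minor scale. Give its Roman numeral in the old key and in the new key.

i in D minor; ii in C major

The scale of D minor (harmonic minor) is D E F G A Bb C#; D is degree 1, and the triad built there (D-F-A) is minor, so it is i.
The scale of C major is C D E F G A B; D is degree 2, and the triad built there (D-F-A) is minor, so it is ii.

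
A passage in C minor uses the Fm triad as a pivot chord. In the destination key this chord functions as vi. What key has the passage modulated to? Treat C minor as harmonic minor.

Ab major

The numeral vi denotes a minor triad on scale degree 6. With F on degree 6, the tonic of the new key is Ab.
Degree 6 carries a minor triad in major keys, so the destination is Ab major.
Check: the diatonic triads of Ab major are Ab (I), Bbm (ii), Cm (iii), Db (IV), Eb (V), Fm (vi), Gdim (vii°) — Fm is indeed vi.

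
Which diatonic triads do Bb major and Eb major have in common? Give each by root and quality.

Bb, Cm, Eb, Gm

Triads in Bb major: Bb (I), Cm (ii), Dm (iii), Eb (IV), F (V), Gm (vi), Adim (vii°).
Triads in Eb major: Eb (I), Fm (ii), Gm (iii), Ab (IV), Bb (V), Cm (vi), Ddim (vii°).
Shared triads with their functions: Bb (I in Bb major, V in Eb major); Cm (ii in Bb major, vi in Eb major); Eb (IV in Bb major, I in Eb major); Gm (vi in Bb major, iii in Eb major).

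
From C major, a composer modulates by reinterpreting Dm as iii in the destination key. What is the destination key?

The numeral iii denotes a minor triad on scale degree 3. With D on degree 3, the tonic of the new key is Bb.
Degree 3 carries a minor triad in major keys, so the destination is Bb major.
Check: the diatonic triads of Bb major are Bb (I), Cm (ii), Dm (iii), Eb (IV), F (V), Gm (vi), Adim (vii°) — Dm is indeed iii.

Bb major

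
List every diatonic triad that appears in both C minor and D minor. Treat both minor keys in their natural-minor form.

Gm, Bb

Triads in C minor (natural minor): C minor (i), D diminished (ii°), Eb major (III), F minor (iv), G minor (v), Ab major (VI), Bb major (VII).
Triads in D minor (natural minor): D minor (i), E diminished (ii°), F major (III), G minor (iv), A minor (v), Bb major (VI), C major (VII).
Shared triads with their functions: G minor (v in C minor, iv in D minor); Bb major (VII in C minor, VI in D minor).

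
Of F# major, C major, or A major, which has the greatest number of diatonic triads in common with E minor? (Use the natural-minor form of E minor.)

C major

Triads of E minor (natural minor): Em (i), F#dim (ii°), G (III), Am (iv), Bm (v), C (VI), D (VII).
F# major shares 0: none.
C major shares 4: Em, G, Am, C.
A major shares 2: Bm, D.
The most common triads (4) are shared with C major.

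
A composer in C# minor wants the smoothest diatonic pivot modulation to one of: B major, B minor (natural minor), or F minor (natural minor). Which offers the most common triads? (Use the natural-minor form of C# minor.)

B major

Triads of C# minor (natural minor): C#m (i), D#dim (ii°), E (III), F#m (iv), G#m (v), A (VI), B (VII).
B major shares 4: C#m, E, G#m, B.
B minor (natural minor) shares 2: F#m, A.
F minor (natural minor) shares 0: none.
The most common triads (4) are shared with B major.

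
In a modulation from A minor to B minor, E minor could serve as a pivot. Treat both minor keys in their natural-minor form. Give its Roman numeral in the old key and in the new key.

v in A minor; iv in B minor

The scale of A minor (natural minor) is A B C D E F G; E is degree 5, and the triad built there (E-G-B) is minor, so it is v.
The scale of B minor (natural minor) is B C# D E F# G A; E is degree 4, and the triad built there (E-G-B) is minor, so it is iv.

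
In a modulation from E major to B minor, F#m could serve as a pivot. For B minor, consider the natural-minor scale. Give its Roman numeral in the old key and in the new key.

The scale of E major is E F# G# A B C# D#; F# is degree 2, and the triad built there (F#-A-C#) is minor, so it is ii.
The scale of B minor (natural minor) is B C# D E F# G A; F# is degree 5, and the triad built there (F#-A-C#) is minor, so it is v.

ii in E major; v in B minor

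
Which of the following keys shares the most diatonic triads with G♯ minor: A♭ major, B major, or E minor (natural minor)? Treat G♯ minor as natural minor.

B major

Triads of G♯ minor (natural minor): G♯ minor (i), A♯ diminished (ii°), B major (III), C♯ minor (iv), D♯ minor (v), E major (VI), F♯ major (VII).
A♭ major shares 0: none.
B major shares 7: G♯m, A♯dim, B, C♯m, D♯m, E, F♯.
E minor (natural minor) shares 0: none.
The most common triads (7) are shared with B major.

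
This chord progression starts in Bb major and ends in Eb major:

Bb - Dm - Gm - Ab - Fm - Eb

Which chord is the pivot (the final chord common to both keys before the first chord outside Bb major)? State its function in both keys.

Chords diatonic to Bb major: Bb, Cm, Dm, Eb, F, Gm, Adim.
Reading the progression, the first chord not in that set is Ab, so the modulation leaves Bb major there.
The chord immediately before Ab is Gm, which is diatonic to both keys: vi in Bb major and iii in Eb major.

Gm — vi in Bb major, iii in Eb major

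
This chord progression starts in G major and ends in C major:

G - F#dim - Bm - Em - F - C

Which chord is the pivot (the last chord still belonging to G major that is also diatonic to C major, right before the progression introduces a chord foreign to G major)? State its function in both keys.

Chords diatonic to G major: G, Am, Bm, C, D, Em, F#dim.
Reading the progression, the first chord not in that set is F, so the modulation leaves G major there.
The chord immediately before F is Em, which is diatonic to both keys: vi in G major and iii in C major.

Em — vi in G major, iii in C major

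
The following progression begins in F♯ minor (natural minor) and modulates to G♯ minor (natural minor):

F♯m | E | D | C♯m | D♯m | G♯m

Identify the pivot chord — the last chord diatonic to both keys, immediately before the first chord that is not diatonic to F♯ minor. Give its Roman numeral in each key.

C♯m — v in F♯ minor, iv in G♯ minor

Chords diatonic to F♯ minor: F♯m, G♯dim, A, Bm, C♯m, D, E.
Reading the progression, the first chord not in that set is D♯m, so the modulation leaves F♯ minor there.
The chord immediately before D♯m is C♯m, which is diatonic to both keys: v in F♯ minor and iv in G♯ minor.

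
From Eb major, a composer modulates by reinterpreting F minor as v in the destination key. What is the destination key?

The numeral v denotes a minor triad on scale degree 5. With F on degree 5, the tonic of the new key is Bb.
Degree 5 carries a minor triad in natural-minor keys, so the destination is Bb minor.
Check: the diatonic triads of Bb minor (natural minor) are Bbm (i), Cdim (ii°), Db (III), Ebm (iv), Fm (v), Gb (VI), Ab (VII) — F minor is indeed v.

Bb minor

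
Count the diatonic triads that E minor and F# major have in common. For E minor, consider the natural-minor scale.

0

Diatonic triads of E minor (natural minor): Em (i), F#dim (ii°), G (III), Am (iv), Bm (v), C (VI), D (VII).
Diatonic triads of F# major: F# (I), G#m (ii), A#m (iii), B (IV), C# (V), D#m (vi), E#dim (vii°).
No triad has the same root and quality in both keys.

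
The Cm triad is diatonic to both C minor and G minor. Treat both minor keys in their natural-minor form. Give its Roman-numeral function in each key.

i in C minor; iv in G minor

The scale of C minor (natural minor) is C D Eb F G Ab Bb; C is degree 1, and the triad built there (C-Eb-G) is minor, so it is i.
The scale of G minor (natural minor) is G A Bb C D Eb F; C is degree 4, and the triad built there (C-Eb-G) is minor, so it is iv.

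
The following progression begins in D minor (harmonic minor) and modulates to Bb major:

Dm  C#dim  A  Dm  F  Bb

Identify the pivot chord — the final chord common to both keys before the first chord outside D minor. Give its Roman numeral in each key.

Chords diatonic to D minor: Dm, Edim, Faug, Gm, A, Bb, C#dim.
Reading the progression, the first chord not in that set is F, so the modulation leaves D minor there.
The chord immediately before F is Dm, which is diatonic to both keys: i in D minor and iii in Bb major.

Dm — i in D minor, iii in Bb major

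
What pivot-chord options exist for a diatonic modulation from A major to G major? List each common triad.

Triads in A major: A (I), Bm (ii), C#m (iii), D (IV), E (V), F#m (vi), G#dim (vii°).
Triads in G major: G (I), Am (ii), Bm (iii), C (IV), D (V), Em (vi), F#dim (vii°).
Shared triads with their functions: Bm (ii in A major, iii in G major); D (IV in A major, V in G major).

Bm, D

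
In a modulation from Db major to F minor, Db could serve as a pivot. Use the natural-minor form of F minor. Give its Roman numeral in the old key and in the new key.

I in Db major; VI in F minor

The scale of Db major is Db Eb F Gb Ab Bb C; Db is degree 1, and the triad built there (Db-F-Ab) is major, so it is I.
The scale of F minor (natural minor) is F G Ab Bb C Db Eb; Db is degree 6, and the triad built there (Db-F-Ab) is major, so it is VI.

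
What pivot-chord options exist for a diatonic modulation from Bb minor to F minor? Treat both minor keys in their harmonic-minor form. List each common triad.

Bbm

Triads in Bb minor (harmonic minor): Bbm (i), Cdim (ii°), Dbaug (III+), Ebm (iv), F (V), Gb (VI), Adim (vii°).
Triads in F minor (harmonic minor): Fm (i), Gdim (ii°), Abaug (III+), Bbm (iv), C (V), Db (VI), Edim (vii°).
Shared triads with their functions: Bbm (i in Bb minor, iv in F minor).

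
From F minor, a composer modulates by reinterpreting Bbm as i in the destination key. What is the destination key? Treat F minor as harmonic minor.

Bb minor

The numeral i denotes a minor triad on scale degree 1. With Bb on degree 1, the tonic of the new key is Bb.
Degree 1 carries a minor triad in minor keys, so the destination is Bb minor.
Check: the diatonic triads of Bb minor (natural minor) are Bbm (i), Cdim (ii°), Db (III), Ebm (iv), Fm (v), Gb (VI), Ab (VII) — Bbm is indeed i.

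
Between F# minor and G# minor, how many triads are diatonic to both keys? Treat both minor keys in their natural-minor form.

2

Diatonic triads of F# minor (natural minor): F#m (i), G#dim (ii°), A (III), Bm (iv), C#m (v), D (VI), E (VII).
Diatonic triads of G# minor (natural minor): G#m (i), A#dim (ii°), B (III), C#m (iv), D#m (v), E (VI), F# (VII).
Matching root and quality in both lists: C#m, E.
That gives 2 common triads.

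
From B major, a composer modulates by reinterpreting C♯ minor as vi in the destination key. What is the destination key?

E major

The numeral vi denotes a minor triad on scale degree 6. With C♯ on degree 6, the tonic of the new key is E.
Degree 6 carries a minor triad in major keys, so the destination is E major.
Check: the diatonic triads of E major are E (I), F♯m (ii), G♯m (iii), A (IV), B (V), C♯m (vi), D♯dim (vii°) — C♯ minor is indeed vi.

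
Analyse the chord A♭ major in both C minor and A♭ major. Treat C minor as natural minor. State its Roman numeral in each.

The scale of C minor (natural minor) is C D E♭ F G A♭ B♭; A♭ is degree 6, and the triad built there (A♭-C-E♭) is major, so it is VI.
The scale of A♭ major is A♭ B♭ C D♭ E♭ F G; A♭ is degree 1, and the triad built there (A♭-C-E♭) is major, so it is I.

VI in C minor; I in A♭ major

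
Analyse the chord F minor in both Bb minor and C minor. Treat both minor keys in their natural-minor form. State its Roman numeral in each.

The scale of Bb minor (natural minor) is Bb C Db Eb F Gb Ab; F is degree 5, and the triad built there (F-Ab-C) is minor, so it is v.
The scale of C minor (natural minor) is C D Eb F G Ab Bb; F is degree 4, and the triad built there (F-Ab-C) is minor, so it is iv.

v in Bb minor; iv in C minor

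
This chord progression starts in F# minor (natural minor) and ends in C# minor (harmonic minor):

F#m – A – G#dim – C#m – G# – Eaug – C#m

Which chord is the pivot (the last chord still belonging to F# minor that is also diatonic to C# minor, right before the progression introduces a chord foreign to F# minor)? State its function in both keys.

Chords diatonic to F# minor: F#m, G#dim, A, Bm, C#m, D, E.
Reading the progression, the first chord not in that set is G#, so the modulation leaves F# minor there.
The chord immediately before G# is C#m, which is diatonic to both keys: v in F# minor and i in C# minor.

C#m — v in F# minor, i in C# minor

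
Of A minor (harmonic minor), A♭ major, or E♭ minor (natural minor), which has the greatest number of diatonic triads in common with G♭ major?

E♭ minor

Triads of G♭ major: G♭ (I), A♭m (ii), B♭m (iii), C♭ (IV), D♭ (V), E♭m (vi), Fdim (vii°).
A minor (harmonic minor) shares 0: none.
A♭ major shares 2: B♭m, D♭.
E♭ minor (natural minor) shares 7: G♭, A♭m, B♭m, C♭, D♭, E♭m, Fdim.
The most common triads (7) are shared with E♭ minor.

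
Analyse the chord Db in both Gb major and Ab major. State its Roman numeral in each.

The scale of Gb major is Gb Ab Bb Cb Db Eb F; Db is degree 5, and the triad built there (Db-F-Ab) is major, so it is V.
The scale of Ab major is Ab Bb C Db Eb F G; Db is degree 4, and the triad built there (Db-F-Ab) is major, so it is IV.

V in Gb major; IV in Ab major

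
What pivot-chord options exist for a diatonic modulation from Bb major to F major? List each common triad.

Triads in Bb major: Bb (I), Cm (ii), Dm (iii), Eb (IV), F (V), Gm (vi), Adim (vii°).
Triads in F major: F (I), Gm (ii), Am (iii), Bb (IV), C (V), Dm (vi), Edim (vii°).
Shared triads with their functions: Bb (I in Bb major, IV in F major); Dm (iii in Bb major, vi in F major); F (V in Bb major, I in F major); Gm (vi in Bb major, ii in F major).

Bb, Dm, F, Gm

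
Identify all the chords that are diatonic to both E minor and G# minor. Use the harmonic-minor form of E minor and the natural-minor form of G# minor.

Triads in E minor (harmonic minor): Em (i), F#dim (ii°), Gaug (III+), Am (iv), B (V), C (VI), D#dim (vii°).
Triads in G# minor (natural minor): G#m (i), A#dim (ii°), B (III), C#m (iv), D#m (v), E (VI), F# (VII).
Shared triads with their functions: B (V in E minor, III in G# minor).

B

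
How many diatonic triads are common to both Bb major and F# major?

Diatonic triads of Bb major: Bb (I), Cm (ii), Dm (iii), Eb (IV), F (V), Gm (vi), Adim (vii°).
Diatonic triads of F# major: F# (I), G#m (ii), A#m (iii), B (IV), C# (V), D#m (vi), E#dim (vii°).
No triad has the same root and quality in both keys.

0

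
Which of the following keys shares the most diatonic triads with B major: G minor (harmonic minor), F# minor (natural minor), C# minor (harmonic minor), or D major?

F# minor

Triads of B major: B (I), C#m (ii), D#m (iii), E (IV), F# (V), G#m (vi), A#dim (vii°).
G minor (harmonic minor) shares 0: none.
F# minor (natural minor) shares 2: C#m, E.
C# minor (harmonic minor) shares 1: C#m.
D major shares 0: none.
The most common triads (2) are shared with F# minor.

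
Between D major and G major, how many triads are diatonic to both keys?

4

Diatonic triads of D major: D major (I), E minor (ii), F# minor (iii), G major (IV), A major (V), B minor (vi), C# diminished (vii°).
Diatonic triads of G major: G major (I), A minor (ii), B minor (iii), C major (IV), D major (V), E minor (vi), F# diminished (vii°).
Matching root and quality in both lists: D major, E minor, G major, B minor.
That gives 4 common triads.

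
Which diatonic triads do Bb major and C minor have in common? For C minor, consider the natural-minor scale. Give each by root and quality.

Bb, Cm, Eb, Gm

Triads in Bb major: Bb major (I), C minor (ii), D minor (iii), Eb major (IV), F major (V), G minor (vi), A diminished (vii°).
Triads in C minor (natural minor): C minor (i), D diminished (ii°), Eb major (III), F minor (iv), G minor (v), Ab major (VI), Bb major (VII).
Shared triads with their functions: Bb major (I in Bb major, VII in C minor); C minor (ii in Bb major, i in C minor); Eb major (IV in Bb major, III in C minor); G minor (vi in Bb major, v in C minor).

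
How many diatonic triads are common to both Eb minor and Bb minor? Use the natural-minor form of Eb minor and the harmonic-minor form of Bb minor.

3

Diatonic triads of Eb minor (natural minor): Eb minor (i), F diminished (ii°), Gb major (III), Ab minor (iv), Bb minor (v), Cb major (VI), Db major (VII).
Diatonic triads of Bb minor (harmonic minor): Bb minor (i), C diminished (ii°), Db augmented (III+), Eb minor (iv), F major (V), Gb major (VI), A diminished (vii°).
Matching root and quality in both lists: Eb minor, Gb major, Bb minor.
That gives 3 common triads.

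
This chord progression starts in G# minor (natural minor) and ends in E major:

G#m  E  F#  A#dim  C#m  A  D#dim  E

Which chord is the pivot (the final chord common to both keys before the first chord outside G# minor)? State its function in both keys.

C#m — iv in G# minor, vi in E major

Chords diatonic to G# minor: G#m, A#dim, B, C#m, D#m, E, F#.
Reading the progression, the first chord not in that set is A, so the modulation leaves G# minor there.
The chord immediately before A is C#m, which is diatonic to both keys: iv in G# minor and vi in E major.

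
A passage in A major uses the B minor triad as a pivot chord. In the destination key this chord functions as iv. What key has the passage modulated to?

The numeral iv denotes a minor triad on scale degree 4. With B on degree 4, the tonic of the new key is F#.
Degree 4 carries a minor triad in minor keys, so the destination is F# minor.
Check: the diatonic triads of F# minor (natural minor) are F#m (i), G#dim (ii°), A (III), Bm (iv), C#m (v), D (VI), E (VII) — B minor is indeed iv.

F# minor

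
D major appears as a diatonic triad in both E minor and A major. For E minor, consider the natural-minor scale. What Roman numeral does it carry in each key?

VII in E minor; IV in A major

The scale of E minor (natural minor) is E F# G A B C D; D is degree 7, and the triad built there (D-F#-A) is major, so it is VII.
The scale of A major is A B C# D E F# G#; D is degree 4, and the triad built there (D-F#-A) is major, so it is IV.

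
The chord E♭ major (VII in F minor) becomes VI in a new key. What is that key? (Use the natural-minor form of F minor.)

The numeral VI denotes a major triad on scale degree 6. With E♭ on degree 6, the tonic of the new key is G.
Degree 6 carries a major triad in minor keys, so the destination is G minor.
Check: the diatonic triads of G minor (natural minor) are Gm (i), Adim (ii°), B♭ (III), Cm (iv), Dm (v), E♭ (VI), F (VII) — E♭ major is indeed VI.

G minor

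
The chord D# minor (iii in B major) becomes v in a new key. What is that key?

The numeral v denotes a minor triad on scale degree 5. With D# on degree 5, the tonic of the new key is G#.
Degree 5 carries a minor triad in natural-minor keys, so the destination is G# minor.
Check: the diatonic triads of G# minor (natural minor) are G#m (i), A#dim (ii°), B (III), C#m (iv), D#m (v), E (VI), F# (VII) — D# minor is indeed v.

G# minor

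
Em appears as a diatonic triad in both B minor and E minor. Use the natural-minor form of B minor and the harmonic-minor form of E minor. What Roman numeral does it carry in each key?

The scale of B minor (natural minor) is B C♯ D E F♯ G A; E is degree 4, and the triad built there (E-G-B) is minor, so it is iv.
The scale of E minor (harmonic minor) is E F♯ G A B C D♯; E is degree 1, and the triad built there (E-G-B) is minor, so it is i.

iv in B minor; i in E minor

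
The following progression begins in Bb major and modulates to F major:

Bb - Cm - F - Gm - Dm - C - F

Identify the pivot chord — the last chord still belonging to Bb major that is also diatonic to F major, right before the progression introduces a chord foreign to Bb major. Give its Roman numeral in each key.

Chords diatonic to Bb major: Bb, Cm, Dm, Eb, F, Gm, Adim.
Reading the progression, the first chord not in that set is C, so the modulation leaves Bb major there.
The chord immediately before C is Dm, which is diatonic to both keys: iii in Bb major and vi in F major.

Dm — iii in Bb major, vi in F major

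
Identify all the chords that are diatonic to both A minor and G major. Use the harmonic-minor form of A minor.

Triads in A minor (harmonic minor): Am (i), Bdim (ii°), Caug (III+), Dm (iv), E (V), F (VI), G♯dim (vii°).
Triads in G major: G (I), Am (ii), Bm (iii), C (IV), D (V), Em (vi), F♯dim (vii°).
Shared triads with their functions: Am (i in A minor, ii in G major).

Am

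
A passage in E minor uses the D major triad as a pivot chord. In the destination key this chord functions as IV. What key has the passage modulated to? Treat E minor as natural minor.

A major

The numeral IV denotes a major triad on scale degree 4. With D on degree 4, the tonic of the new key is A.
Degree 4 carries a major triad in major keys, so the destination is A major.
Check: the diatonic triads of A major are A (I), Bm (ii), C#m (iii), D (IV), E (V), F#m (vi), G#dim (vii°) — D major is indeed IV.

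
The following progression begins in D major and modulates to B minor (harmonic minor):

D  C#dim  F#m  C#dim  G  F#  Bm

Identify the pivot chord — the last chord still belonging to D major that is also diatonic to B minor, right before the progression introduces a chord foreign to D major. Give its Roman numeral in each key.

G — IV in D major, VI in B minor

Chords diatonic to D major: D, Em, F#m, G, A, Bm, C#dim.
Reading the progression, the first chord not in that set is F#, so the modulation leaves D major there.
The chord immediately before F# is G, which is diatonic to both keys: IV in D major and VI in B minor.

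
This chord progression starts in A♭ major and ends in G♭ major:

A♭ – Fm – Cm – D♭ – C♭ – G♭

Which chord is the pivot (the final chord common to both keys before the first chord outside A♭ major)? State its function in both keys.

Chords diatonic to A♭ major: A♭, B♭m, Cm, D♭, E♭, Fm, Gdim.
Reading the progression, the first chord not in that set is C♭, so the modulation leaves A♭ major there.
The chord immediately before C♭ is D♭, which is diatonic to both keys: IV in A♭ major and V in G♭ major.

D♭ — IV in A♭ major, V in G♭ major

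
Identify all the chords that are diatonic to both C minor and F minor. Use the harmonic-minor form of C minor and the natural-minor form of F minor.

Cm, Fm, A♭

Triads in C minor (harmonic minor): C minor (i), D diminished (ii°), E♭ augmented (III+), F minor (iv), G major (V), A♭ major (VI), B diminished (vii°).
Triads in F minor (natural minor): F minor (i), G diminished (ii°), A♭ major (III), B♭ minor (iv), C minor (v), D♭ major (VI), E♭ major (VII).
Shared triads with their functions: C minor (i in C minor, v in F minor); F minor (iv in C minor, i in F minor); A♭ major (VI in C minor, III in F minor).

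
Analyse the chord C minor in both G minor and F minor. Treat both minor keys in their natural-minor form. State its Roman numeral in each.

iv in G minor; v in F minor

The scale of G minor (natural minor) is G A Bb C D Eb F; C is degree 4, and the triad built there (C-Eb-G) is minor, so it is iv.
The scale of F minor (natural minor) is F G Ab Bb C Db Eb; C is degree 5, and the triad built there (C-Eb-G) is minor, so it is v.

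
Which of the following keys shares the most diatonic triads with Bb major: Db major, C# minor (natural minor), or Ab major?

Triads of Bb major: Bb major (I), C minor (ii), D minor (iii), Eb major (IV), F major (V), G minor (vi), A diminished (vii°).
Db major shares 0: none.
C# minor (natural minor) shares 0: none.
Ab major shares 2: Cm, Eb.
The most common triads (2) are shared with Ab major.

Ab major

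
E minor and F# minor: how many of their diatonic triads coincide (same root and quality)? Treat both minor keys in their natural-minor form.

2

Diatonic triads of E minor (natural minor): Em (i), F#dim (ii°), G (III), Am (iv), Bm (v), C (VI), D (VII).
Diatonic triads of F# minor (natural minor): F#m (i), G#dim (ii°), A (III), Bm (iv), C#m (v), D (VI), E (VII).
Matching root and quality in both lists: Bm, D.
That gives 2 common triads.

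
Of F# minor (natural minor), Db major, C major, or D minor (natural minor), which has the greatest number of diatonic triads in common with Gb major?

Db major

Triads of Gb major: Gb major (I), Ab minor (ii), Bb minor (iii), Cb major (IV), Db major (V), Eb minor (vi), F diminished (vii°).
F# minor (natural minor) shares 0: none.
Db major shares 4: Gb, Bbm, Db, Ebm.
C major shares 0: none.
D minor (natural minor) shares 0: none.
The most common triads (4) are shared with Db major.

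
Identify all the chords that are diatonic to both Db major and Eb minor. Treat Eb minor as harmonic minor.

Triads in Db major: Db major (I), Eb minor (ii), F minor (iii), Gb major (IV), Ab major (V), Bb minor (vi), C diminished (vii°).
Triads in Eb minor (harmonic minor): Eb minor (i), F diminished (ii°), Gb augmented (III+), Ab minor (iv), Bb major (V), Cb major (VI), D diminished (vii°).
Shared triads with their functions: Eb minor (ii in Db major, i in Eb minor).

Ebm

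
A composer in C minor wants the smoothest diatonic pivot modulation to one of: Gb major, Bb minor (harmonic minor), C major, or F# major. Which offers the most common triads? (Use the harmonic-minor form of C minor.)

C major

Triads of C minor (harmonic minor): C minor (i), D diminished (ii°), Eb augmented (III+), F minor (iv), G major (V), Ab major (VI), B diminished (vii°).
Gb major shares 0: none.
Bb minor (harmonic minor) shares 0: none.
C major shares 2: G, Bdim.
F# major shares 0: none.
The most common triads (2) are shared with C major.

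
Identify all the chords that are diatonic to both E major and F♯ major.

Triads in E major: E (I), F♯m (ii), G♯m (iii), A (IV), B (V), C♯m (vi), D♯dim (vii°).
Triads in F♯ major: F♯ (I), G♯m (ii), A♯m (iii), B (IV), C♯ (V), D♯m (vi), E♯dim (vii°).
Shared triads with their functions: G♯m (iii in E major, ii in F♯ major); B (V in E major, IV in F♯ major).

G♯m, B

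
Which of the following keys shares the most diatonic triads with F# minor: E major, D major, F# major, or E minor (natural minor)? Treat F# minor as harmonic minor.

D major

Triads of F# minor (harmonic minor): F# minor (i), G# diminished (ii°), A augmented (III+), B minor (iv), C# major (V), D major (VI), E# diminished (vii°).
E major shares 1: F#m.
D major shares 3: F#m, Bm, D.
F# major shares 2: C#, E#dim.
E minor (natural minor) shares 2: Bm, D.
The most common triads (3) are shared with D major.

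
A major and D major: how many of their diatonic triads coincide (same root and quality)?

Diatonic triads of A major: A (I), Bm (ii), C#m (iii), D (IV), E (V), F#m (vi), G#dim (vii°).
Diatonic triads of D major: D (I), Em (ii), F#m (iii), G (IV), A (V), Bm (vi), C#dim (vii°).
Matching root and quality in both lists: A, Bm, D, F#m.
That gives 4 common triads.

4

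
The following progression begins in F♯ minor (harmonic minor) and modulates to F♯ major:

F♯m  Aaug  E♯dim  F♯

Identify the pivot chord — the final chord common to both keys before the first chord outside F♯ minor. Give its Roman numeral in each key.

Chords diatonic to F♯ minor: F♯m, G♯dim, Aaug, Bm, C♯, D, E♯dim.
Reading the progression, the first chord not in that set is F♯, so the modulation leaves F♯ minor there.
The chord immediately before F♯ is E♯dim, which is diatonic to both keys: vii° in F♯ minor and vii° in F♯ major.

E♯dim — vii° in F♯ minor, vii° in F♯ major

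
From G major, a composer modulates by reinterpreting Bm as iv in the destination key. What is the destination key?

The numeral iv denotes a minor triad on scale degree 4. With B on degree 4, the tonic of the new key is F#.
Degree 4 carries a minor triad in minor keys, so the destination is F# minor.
Check: the diatonic triads of F# minor (natural minor) are F#m (i), G#dim (ii°), A (III), Bm (iv), C#m (v), D (VI), E (VII) — Bm is indeed iv.

F# minor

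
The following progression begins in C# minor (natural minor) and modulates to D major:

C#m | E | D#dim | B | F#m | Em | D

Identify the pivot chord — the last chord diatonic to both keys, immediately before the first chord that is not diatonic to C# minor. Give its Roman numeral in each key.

Chords diatonic to C# minor: C#m, D#dim, E, F#m, G#m, A, B.
Reading the progression, the first chord not in that set is Em, so the modulation leaves C# minor there.
The chord immediately before Em is F#m, which is diatonic to both keys: iv in C# minor and iii in D major.

F#m — iv in C# minor, iii in D major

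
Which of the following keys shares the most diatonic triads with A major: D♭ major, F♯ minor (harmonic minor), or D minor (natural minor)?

Triads of A major: A major (I), B minor (ii), C♯ minor (iii), D major (IV), E major (V), F♯ minor (vi), G♯ diminished (vii°).
D♭ major shares 0: none.
F♯ minor (harmonic minor) shares 4: Bm, D, F♯m, G♯dim.
D minor (natural minor) shares 0: none.
The most common triads (4) are shared with F♯ minor.

F♯ minor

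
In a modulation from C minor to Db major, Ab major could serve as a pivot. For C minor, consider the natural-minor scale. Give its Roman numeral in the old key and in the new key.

VI in C minor; V in Db major

The scale of C minor (natural minor) is C D Eb F G Ab Bb; Ab is degree 6, and the triad built there (Ab-C-Eb) is major, so it is VI.
The scale of Db major is Db Eb F Gb Ab Bb C; Ab is degree 5, and the triad built there (Ab-C-Eb) is major, so it is V.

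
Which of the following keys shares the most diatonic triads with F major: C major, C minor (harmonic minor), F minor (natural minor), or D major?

Triads of F major: F (I), Gm (ii), Am (iii), B♭ (IV), C (V), Dm (vi), Edim (vii°).
C major shares 4: F, Am, C, Dm.
C minor (harmonic minor) shares 0: none.
F minor (natural minor) shares 0: none.
D major shares 0: none.
The most common triads (4) are shared with C major.

C major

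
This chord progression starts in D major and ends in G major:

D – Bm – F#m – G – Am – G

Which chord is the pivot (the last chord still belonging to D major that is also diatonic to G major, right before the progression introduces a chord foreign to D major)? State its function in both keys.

G — IV in D major, I in G major

Chords diatonic to D major: D, Em, F#m, G, A, Bm, C#dim.
Reading the progression, the first chord not in that set is Am, so the modulation leaves D major there.
The chord immediately before Am is G, which is diatonic to both keys: IV in D major and I in G major.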